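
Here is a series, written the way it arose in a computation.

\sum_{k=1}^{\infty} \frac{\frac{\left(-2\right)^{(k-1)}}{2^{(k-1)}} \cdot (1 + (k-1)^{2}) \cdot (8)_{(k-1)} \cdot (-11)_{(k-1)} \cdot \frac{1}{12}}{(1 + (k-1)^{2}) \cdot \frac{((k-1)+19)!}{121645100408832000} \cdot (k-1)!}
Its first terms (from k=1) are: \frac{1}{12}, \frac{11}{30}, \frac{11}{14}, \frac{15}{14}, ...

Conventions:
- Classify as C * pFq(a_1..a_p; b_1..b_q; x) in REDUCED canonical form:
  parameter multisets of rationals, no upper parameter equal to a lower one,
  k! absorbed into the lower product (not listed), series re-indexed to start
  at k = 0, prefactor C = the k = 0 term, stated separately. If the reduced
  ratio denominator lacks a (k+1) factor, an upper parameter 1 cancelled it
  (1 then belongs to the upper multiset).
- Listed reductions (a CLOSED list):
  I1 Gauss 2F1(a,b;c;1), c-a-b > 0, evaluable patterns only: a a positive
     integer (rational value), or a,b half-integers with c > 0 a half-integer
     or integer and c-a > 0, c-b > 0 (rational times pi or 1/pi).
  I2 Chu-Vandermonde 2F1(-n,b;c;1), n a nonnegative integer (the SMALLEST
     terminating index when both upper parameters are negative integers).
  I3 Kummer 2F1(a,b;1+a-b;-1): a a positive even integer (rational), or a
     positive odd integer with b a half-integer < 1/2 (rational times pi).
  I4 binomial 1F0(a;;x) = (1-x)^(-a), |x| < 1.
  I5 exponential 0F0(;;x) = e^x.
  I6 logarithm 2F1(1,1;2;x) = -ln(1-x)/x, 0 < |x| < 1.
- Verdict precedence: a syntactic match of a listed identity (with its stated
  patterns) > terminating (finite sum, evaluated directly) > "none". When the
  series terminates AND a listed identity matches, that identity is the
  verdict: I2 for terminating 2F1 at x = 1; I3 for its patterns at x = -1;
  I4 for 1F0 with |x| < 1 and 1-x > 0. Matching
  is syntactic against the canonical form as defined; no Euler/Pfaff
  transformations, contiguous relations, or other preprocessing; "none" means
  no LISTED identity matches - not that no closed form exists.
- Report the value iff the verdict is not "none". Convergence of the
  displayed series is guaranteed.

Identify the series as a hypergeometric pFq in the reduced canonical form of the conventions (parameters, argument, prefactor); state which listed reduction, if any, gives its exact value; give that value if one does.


With C = \frac{1}{12}: the canonical form is 2F1(-11, 8; 20; -1). Verdict: this is Kummer's theorem (I3) (x = -1; c = 20 equals 1+a-b for upper {-11, 8}: listed pattern). Value: \frac{323}{70}.

First insight: x = -1 and striking the common factor k^2 + 1 reduces the term (prefactor 1/12).
Step ratio: r(k) = -1 * (k-11) (k+8) / [(k+20) (k+1)] - poly over poly, x = -1 from leading terms; C = \frac{1}{12} at k = 0.


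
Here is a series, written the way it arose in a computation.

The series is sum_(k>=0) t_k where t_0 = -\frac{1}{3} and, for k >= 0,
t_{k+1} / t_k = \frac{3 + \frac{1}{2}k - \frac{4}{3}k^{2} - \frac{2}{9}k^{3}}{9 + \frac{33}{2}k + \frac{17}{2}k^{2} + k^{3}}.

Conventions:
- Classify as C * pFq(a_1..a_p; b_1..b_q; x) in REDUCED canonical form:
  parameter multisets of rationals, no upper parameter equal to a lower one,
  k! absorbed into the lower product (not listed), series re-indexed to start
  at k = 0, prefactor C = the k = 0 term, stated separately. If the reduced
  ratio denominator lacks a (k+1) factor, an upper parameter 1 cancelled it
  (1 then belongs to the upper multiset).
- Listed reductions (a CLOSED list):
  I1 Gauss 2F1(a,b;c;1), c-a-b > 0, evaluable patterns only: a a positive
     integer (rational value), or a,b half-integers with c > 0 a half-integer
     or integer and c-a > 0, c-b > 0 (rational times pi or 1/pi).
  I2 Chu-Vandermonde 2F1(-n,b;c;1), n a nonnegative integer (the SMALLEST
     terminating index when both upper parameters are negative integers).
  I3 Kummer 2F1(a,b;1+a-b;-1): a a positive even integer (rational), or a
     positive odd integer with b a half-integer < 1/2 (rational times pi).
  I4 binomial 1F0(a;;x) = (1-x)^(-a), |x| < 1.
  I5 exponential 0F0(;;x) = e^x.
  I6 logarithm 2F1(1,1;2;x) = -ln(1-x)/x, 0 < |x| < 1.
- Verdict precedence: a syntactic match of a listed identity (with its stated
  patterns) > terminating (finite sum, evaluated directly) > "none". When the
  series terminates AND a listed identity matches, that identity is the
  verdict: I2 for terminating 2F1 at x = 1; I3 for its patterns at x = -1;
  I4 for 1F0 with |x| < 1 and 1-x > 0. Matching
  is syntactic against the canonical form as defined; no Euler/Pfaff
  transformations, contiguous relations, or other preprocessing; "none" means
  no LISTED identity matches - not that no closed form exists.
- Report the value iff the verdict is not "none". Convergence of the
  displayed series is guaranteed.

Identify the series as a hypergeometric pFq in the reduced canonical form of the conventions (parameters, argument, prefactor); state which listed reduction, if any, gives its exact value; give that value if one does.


Key observation: t_0 being -\frac{1}{3}, the ratio is unreduced: k + 3/2 divides both sides (C = -1/3).
Step ratio: r(k) = -\frac{2}{9} * (k-\frac{3}{2}) / [(k+1)] - rational in k, leading ratio -\frac{2}{9}; with t_0 = -\frac{1}{3}, classification follows.

This is -\frac{1}{3} * 1F0(-\frac{3}{2}; -; -\frac{2}{9}) in reduced canonical form. Verdict: the I4 binomial reduction applies (the 1F0 binomial series: exponent 3/2, x = -\frac{2}{9}). Sum: \left(-\frac{1}{3}\right) \cdot \left(\frac{11}{9}\right)^{\frac{3}{2}}.


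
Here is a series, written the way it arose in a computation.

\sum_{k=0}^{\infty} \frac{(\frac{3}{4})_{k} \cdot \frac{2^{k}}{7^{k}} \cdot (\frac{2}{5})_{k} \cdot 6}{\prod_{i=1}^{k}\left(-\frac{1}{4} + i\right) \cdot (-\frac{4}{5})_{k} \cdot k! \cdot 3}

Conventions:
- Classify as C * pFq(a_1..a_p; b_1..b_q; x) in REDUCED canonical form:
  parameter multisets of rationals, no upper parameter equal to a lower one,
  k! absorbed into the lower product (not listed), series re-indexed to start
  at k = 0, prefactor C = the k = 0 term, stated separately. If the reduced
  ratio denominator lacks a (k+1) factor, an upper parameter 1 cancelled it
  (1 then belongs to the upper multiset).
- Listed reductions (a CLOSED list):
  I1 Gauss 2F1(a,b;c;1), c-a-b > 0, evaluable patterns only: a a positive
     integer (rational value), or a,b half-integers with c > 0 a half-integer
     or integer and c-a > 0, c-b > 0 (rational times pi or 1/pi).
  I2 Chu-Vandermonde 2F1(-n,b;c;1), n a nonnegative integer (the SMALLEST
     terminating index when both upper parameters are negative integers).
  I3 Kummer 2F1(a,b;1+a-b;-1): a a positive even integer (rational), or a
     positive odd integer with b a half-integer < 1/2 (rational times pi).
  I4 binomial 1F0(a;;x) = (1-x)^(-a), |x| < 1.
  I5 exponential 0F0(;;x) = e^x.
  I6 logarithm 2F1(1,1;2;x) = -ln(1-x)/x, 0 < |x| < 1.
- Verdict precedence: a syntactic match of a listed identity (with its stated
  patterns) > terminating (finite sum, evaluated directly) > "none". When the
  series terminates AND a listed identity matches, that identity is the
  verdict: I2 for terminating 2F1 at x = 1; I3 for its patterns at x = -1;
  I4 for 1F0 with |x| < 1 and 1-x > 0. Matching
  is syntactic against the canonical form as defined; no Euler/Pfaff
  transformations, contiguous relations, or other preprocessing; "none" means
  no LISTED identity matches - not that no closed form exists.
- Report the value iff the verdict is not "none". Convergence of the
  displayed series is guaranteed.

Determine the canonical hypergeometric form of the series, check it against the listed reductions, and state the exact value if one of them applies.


This is 2 * 1F1(\frac{2}{5}; -\frac{4}{5}; \frac{2}{7}) in reduced canonical form. Verdict: no listed reduction: x = \frac{2}{7} and upper {\frac{2}{5}} fail every I1-I6 pattern.

First insight: with t_0 = 2, the constant factors (C = 2) combine into one prefactor.
Consecutive-term ratio: r(k) = \frac{2}{7} * (k+\frac{2}{5}) / [(k-\frac{4}{5}) (k+1)] ; factor over Q: parameters, x = \frac{2}{7}, and C = 2.


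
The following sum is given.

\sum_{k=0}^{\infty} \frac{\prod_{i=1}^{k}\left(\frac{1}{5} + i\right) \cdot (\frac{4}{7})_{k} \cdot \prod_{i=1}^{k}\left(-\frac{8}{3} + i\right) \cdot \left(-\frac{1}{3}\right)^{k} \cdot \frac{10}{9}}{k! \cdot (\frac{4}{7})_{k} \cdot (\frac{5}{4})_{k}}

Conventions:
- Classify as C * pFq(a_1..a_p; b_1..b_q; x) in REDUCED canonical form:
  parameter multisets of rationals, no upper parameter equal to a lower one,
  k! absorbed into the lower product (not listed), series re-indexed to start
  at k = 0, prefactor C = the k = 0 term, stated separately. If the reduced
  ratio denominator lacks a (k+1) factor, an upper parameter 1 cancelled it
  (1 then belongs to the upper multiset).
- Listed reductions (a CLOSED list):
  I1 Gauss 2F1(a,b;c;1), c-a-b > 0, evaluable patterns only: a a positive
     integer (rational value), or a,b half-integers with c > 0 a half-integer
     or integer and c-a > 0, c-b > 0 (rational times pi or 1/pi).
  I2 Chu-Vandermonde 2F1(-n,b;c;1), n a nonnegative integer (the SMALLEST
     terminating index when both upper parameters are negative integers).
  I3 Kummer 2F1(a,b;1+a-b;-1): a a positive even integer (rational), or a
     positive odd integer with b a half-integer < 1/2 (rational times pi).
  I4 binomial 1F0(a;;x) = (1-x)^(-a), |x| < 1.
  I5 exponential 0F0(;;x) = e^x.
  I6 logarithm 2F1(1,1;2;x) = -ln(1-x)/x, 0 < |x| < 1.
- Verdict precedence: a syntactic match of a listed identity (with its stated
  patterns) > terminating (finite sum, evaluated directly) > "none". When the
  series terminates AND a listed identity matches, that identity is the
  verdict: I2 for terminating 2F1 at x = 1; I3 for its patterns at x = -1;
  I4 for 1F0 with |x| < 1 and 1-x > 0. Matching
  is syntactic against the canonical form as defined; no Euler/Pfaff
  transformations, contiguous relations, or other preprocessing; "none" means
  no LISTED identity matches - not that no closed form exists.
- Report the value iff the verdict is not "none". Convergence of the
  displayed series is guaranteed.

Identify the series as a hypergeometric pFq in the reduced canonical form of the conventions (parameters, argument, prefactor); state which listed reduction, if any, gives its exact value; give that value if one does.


Reduced: x = -\frac{1}{3}, 2F1, upper = {-\frac{5}{3}, \frac{6}{5}}, lower = {\frac{5}{4}}, C = \frac{10}{9}. Verdict: none - this 2F1 at x = -\frac{1}{3} matches no listed pattern, and upper {-\frac{5}{3}, \frac{6}{5}} holds no stopper.

The tell: x = -\frac{1}{3} and the running product (prefactor 10/9) telescopes to a rising factorial.
Adjacent-term ratio: r(k) = -\frac{1}{3} * (k-\frac{5}{3}) (k+\frac{6}{5}) / [(k+\frac{5}{4}) (k+1)] - poly over poly, x = -\frac{1}{3} from leading terms; C = \frac{10}{9} at k = 0.


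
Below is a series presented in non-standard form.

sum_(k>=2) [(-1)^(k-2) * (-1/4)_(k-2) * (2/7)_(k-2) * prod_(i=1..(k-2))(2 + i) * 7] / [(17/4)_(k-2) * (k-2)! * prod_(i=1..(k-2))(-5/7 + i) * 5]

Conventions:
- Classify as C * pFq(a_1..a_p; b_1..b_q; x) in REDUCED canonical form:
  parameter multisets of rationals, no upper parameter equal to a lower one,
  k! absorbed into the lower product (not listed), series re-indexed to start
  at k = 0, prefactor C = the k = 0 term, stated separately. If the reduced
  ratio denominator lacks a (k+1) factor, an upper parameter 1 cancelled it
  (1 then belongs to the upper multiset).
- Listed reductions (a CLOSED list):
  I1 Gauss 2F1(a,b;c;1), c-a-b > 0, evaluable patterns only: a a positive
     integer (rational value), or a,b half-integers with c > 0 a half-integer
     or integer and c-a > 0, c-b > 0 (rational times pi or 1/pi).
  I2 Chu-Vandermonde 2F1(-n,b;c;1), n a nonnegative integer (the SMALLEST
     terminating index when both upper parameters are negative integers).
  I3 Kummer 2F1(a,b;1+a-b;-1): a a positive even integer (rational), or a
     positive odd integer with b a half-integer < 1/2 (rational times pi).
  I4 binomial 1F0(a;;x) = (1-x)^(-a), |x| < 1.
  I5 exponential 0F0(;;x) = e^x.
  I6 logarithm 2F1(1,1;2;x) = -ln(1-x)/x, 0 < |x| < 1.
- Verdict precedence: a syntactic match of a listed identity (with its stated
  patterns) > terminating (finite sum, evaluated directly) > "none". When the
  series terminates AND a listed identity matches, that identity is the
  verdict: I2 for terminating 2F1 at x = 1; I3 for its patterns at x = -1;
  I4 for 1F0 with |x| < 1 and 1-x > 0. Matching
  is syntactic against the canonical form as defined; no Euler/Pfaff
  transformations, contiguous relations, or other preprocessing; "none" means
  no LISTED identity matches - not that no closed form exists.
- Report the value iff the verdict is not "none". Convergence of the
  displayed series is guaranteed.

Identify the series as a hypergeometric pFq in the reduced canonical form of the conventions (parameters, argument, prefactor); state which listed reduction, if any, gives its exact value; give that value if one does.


The series (x = -1) is 2F1: upper {-1/4, 3}, lower {17/4}, prefactor 7/5. Verdict: none - this 2F1 at x = -1 matches no listed pattern, and upper {-1/4, 3} holds no stopper.

Key step: with t_0 = 7/5, the lower running product (C = 7/5, x = -1) is a rising factorial.
Ratio: r(k) = (-1) * (k-1/4) (k+3) / [(k+17/4) (k+1)] - rational in k. x = (-1); t_0 = 7/5; negate the roots.


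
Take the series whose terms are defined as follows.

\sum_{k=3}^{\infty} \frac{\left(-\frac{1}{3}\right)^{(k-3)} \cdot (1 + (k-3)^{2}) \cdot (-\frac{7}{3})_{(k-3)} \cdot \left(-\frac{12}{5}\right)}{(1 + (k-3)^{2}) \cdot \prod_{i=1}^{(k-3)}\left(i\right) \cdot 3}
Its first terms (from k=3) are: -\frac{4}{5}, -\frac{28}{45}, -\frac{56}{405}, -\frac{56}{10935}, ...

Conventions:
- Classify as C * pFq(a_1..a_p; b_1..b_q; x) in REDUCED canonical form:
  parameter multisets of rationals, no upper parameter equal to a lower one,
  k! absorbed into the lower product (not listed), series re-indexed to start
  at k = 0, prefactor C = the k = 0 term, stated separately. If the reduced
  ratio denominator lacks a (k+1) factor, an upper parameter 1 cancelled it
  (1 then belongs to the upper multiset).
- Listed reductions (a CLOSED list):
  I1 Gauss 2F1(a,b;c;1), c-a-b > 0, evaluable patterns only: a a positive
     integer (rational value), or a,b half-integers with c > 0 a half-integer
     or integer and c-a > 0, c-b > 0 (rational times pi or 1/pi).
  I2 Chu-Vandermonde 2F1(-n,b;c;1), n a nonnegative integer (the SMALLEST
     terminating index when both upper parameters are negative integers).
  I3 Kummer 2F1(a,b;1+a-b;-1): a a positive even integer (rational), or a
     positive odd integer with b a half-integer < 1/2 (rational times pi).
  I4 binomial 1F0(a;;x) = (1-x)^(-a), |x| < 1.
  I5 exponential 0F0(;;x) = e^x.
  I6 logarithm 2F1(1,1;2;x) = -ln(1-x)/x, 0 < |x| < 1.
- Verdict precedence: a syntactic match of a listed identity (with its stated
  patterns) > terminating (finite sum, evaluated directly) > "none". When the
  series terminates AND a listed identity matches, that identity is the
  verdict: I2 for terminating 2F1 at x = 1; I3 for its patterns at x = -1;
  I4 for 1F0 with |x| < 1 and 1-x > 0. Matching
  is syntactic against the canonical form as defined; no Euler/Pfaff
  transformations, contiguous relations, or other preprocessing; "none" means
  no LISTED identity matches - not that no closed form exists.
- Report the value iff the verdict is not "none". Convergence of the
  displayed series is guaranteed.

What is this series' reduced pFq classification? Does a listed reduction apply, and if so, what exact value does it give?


Prefactor -\frac{4}{5}, argument -\frac{1}{3}: 1F0 with upper {-\frac{7}{3}} over lower {-}. Verdict at x = -\frac{1}{3}: binomial (I4) matches (the 1F0 binomial series: exponent 7/3, x = -\frac{1}{3}). Exact value: \left(-\frac{4}{5}\right) \cdot \left(\frac{4}{3}\right)^{\frac{7}{3}}.

Key step: with t_0 = -\frac{4}{5}, the product of the first k integers (C = -4/5) is k!.
Step ratio: r(k) = -\frac{1}{3} * (k-\frac{7}{3}) / [(k+1)] - rational in k, leading ratio -\frac{1}{3}; with t_0 = -\frac{4}{5}, classification follows.


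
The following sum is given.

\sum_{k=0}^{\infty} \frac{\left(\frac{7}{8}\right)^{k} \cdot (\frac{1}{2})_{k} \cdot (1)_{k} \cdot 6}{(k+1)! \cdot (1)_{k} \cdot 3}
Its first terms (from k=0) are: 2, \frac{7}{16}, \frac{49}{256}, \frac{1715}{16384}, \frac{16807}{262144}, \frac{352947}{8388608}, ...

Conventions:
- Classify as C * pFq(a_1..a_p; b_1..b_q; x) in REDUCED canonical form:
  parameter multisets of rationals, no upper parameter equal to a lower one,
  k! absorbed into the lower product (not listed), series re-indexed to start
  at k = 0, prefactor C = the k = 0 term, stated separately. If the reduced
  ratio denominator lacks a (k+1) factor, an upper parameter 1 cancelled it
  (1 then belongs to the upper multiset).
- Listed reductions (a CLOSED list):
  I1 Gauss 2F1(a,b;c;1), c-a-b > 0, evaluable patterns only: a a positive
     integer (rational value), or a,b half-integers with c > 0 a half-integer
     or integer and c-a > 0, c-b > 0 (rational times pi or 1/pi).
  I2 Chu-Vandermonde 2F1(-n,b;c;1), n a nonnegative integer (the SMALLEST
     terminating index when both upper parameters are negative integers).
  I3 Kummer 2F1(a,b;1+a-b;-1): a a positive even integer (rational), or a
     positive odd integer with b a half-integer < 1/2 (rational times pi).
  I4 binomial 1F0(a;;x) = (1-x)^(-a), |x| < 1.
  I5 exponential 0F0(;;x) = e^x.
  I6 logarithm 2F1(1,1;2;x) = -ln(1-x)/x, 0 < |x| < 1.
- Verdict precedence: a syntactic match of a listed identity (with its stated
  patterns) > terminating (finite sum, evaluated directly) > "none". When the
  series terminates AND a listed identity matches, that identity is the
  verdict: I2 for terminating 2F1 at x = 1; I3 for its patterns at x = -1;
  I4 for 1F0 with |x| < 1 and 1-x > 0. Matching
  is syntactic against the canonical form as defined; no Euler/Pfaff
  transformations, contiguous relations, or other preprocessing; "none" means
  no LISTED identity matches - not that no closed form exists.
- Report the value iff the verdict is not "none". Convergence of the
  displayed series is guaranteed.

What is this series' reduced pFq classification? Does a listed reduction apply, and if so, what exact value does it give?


With C = 2: the canonical form is 2F1(\frac{1}{2}, 1; 2; \frac{7}{8}). Verdict: none. Every listed pattern misses the 2F1 form at \frac{7}{8}, upper {\frac{1}{2}, 1}.

The tell: t_0 being 2, the constant factors (C = 2) combine into one prefactor.
Term ratio: r(k) = \frac{7}{8} * (k+\frac{1}{2}) (k+1) / [(k+2) (k+1)] - rational in k, leading ratio \frac{7}{8}; with t_0 = 2, classification follows.


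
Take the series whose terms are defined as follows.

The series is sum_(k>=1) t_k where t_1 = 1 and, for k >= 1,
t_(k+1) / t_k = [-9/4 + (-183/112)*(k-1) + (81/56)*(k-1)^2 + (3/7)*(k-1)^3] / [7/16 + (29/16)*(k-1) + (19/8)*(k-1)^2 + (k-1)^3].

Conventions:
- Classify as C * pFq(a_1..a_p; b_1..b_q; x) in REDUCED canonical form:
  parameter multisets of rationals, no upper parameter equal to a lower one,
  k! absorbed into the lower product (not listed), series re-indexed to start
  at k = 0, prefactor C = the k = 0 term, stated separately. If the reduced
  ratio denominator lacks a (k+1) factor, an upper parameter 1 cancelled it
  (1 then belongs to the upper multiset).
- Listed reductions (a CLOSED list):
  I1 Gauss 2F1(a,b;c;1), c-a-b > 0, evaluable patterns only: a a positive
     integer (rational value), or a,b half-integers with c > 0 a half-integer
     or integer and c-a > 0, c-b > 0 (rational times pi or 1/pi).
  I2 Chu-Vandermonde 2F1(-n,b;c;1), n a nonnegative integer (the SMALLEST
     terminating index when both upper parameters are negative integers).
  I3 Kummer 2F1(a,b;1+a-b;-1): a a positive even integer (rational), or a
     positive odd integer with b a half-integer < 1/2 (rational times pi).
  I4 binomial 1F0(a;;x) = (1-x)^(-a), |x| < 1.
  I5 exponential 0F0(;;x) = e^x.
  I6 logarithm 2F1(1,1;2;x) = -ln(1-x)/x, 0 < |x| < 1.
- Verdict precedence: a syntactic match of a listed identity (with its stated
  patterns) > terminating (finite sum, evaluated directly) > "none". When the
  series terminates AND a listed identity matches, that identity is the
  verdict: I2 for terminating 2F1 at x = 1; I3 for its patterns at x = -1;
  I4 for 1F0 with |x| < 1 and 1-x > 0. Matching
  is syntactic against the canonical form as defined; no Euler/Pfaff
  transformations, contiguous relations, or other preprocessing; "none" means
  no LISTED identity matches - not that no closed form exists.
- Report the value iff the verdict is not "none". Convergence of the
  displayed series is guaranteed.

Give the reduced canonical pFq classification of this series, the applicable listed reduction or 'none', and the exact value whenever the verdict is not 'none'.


This is 1 * 2F1(-3/2, 4; 1/2; 3/7) in reduced canonical form. Verdict: none here - no I1-I6 shape fits x = 3/7 with lower {1/2}.

Structural cue: t_0 = 1 here, and factor the ratio over Q (prefactor 1): negated roots = parameters.
Consecutive-term ratio: r(k) = (3/7) * (k-3/2) (k+4) / [(k+1/2) (k+1)] ; factor over Q: parameters, x = (3/7), and C = 1.


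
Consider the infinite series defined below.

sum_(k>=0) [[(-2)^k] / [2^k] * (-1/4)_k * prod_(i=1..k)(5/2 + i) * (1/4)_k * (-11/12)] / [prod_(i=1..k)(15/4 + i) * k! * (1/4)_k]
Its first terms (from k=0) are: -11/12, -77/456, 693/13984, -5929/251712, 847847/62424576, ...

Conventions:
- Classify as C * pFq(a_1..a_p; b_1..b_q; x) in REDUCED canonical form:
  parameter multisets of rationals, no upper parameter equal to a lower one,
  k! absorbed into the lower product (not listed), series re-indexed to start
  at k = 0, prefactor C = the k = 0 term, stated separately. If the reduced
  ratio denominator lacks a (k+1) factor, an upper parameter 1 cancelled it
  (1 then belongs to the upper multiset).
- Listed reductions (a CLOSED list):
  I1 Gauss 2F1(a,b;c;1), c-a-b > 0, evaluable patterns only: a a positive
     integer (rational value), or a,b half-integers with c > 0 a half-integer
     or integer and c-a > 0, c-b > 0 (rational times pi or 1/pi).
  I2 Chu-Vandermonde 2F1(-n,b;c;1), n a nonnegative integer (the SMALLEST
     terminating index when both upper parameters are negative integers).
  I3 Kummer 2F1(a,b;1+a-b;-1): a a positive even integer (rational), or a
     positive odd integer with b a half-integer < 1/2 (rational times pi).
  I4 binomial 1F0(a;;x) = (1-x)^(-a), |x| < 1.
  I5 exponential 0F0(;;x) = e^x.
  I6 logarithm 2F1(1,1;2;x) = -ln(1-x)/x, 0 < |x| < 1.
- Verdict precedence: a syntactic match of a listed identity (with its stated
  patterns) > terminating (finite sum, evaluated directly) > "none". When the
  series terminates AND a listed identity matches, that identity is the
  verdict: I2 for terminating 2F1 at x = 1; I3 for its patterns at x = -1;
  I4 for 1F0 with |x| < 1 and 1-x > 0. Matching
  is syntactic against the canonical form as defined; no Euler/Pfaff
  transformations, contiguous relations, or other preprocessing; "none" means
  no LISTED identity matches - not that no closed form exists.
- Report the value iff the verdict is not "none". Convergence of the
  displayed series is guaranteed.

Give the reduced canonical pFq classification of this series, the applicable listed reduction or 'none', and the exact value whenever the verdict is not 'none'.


This is -11/12 * 2F1(-1/4, 7/2; 19/4; -1) in reduced canonical form. Verdict: none - at argument -1 the multisets {-1/4, 7/2} ; {19/4} match no listed identity.

First insight: t_0 = -11/12 here, and the parameter 1/4 appears in both the upper and lower lists and cancels.
Term ratio: r(k) = (-1) * (k-1/4) (k+7/2) / [(k+19/4) (k+1)] - poly over poly, x = (-1) from leading terms; C = -11/12 at k = 0.


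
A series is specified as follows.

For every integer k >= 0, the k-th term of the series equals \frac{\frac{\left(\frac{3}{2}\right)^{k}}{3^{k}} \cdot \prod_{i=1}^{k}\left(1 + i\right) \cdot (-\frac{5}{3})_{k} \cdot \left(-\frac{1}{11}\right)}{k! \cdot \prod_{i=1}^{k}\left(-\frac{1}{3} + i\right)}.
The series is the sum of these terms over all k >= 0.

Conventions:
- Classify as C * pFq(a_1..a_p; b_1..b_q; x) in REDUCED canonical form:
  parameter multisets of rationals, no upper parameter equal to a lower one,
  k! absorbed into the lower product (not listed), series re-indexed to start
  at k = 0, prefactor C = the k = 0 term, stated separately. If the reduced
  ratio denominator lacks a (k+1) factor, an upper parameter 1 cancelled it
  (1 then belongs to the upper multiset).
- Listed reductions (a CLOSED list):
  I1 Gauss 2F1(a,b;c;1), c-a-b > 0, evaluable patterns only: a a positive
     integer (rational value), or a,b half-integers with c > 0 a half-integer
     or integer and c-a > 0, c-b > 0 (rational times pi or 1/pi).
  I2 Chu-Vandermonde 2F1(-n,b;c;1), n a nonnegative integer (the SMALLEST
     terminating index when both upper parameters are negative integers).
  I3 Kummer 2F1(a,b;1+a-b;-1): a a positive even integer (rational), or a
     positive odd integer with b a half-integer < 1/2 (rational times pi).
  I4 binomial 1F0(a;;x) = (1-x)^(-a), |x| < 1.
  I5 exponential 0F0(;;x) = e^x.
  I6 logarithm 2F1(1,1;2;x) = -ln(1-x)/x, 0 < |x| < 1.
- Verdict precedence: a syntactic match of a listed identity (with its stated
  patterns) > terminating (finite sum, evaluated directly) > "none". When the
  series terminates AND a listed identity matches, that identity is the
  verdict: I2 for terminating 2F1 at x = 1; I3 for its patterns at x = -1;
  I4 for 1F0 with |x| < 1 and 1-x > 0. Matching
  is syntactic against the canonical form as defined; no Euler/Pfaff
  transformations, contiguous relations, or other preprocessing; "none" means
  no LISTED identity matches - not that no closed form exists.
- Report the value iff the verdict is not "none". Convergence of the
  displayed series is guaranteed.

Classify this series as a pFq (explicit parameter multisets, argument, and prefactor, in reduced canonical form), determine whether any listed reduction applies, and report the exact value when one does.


Key observation: from the first term -\frac{1}{11}: the lower running product (C = -1/11) is a rising factorial.
Step ratio: r(k) = \frac{1}{2} * (k-\frac{5}{3}) (k+2) / [(k+\frac{2}{3}) (k+1)] - rational in k, leading ratio \frac{1}{2}; with t_0 = -\frac{1}{11}, classification follows.

With C = -\frac{1}{11}: the canonical form is 2F1(-\frac{5}{3}, 2; \frac{2}{3}; \frac{1}{2}). Verdict: none - at argument \frac{1}{2} the multisets {-\frac{5}{3}, 2} ; {\frac{2}{3}} match no listed identity.


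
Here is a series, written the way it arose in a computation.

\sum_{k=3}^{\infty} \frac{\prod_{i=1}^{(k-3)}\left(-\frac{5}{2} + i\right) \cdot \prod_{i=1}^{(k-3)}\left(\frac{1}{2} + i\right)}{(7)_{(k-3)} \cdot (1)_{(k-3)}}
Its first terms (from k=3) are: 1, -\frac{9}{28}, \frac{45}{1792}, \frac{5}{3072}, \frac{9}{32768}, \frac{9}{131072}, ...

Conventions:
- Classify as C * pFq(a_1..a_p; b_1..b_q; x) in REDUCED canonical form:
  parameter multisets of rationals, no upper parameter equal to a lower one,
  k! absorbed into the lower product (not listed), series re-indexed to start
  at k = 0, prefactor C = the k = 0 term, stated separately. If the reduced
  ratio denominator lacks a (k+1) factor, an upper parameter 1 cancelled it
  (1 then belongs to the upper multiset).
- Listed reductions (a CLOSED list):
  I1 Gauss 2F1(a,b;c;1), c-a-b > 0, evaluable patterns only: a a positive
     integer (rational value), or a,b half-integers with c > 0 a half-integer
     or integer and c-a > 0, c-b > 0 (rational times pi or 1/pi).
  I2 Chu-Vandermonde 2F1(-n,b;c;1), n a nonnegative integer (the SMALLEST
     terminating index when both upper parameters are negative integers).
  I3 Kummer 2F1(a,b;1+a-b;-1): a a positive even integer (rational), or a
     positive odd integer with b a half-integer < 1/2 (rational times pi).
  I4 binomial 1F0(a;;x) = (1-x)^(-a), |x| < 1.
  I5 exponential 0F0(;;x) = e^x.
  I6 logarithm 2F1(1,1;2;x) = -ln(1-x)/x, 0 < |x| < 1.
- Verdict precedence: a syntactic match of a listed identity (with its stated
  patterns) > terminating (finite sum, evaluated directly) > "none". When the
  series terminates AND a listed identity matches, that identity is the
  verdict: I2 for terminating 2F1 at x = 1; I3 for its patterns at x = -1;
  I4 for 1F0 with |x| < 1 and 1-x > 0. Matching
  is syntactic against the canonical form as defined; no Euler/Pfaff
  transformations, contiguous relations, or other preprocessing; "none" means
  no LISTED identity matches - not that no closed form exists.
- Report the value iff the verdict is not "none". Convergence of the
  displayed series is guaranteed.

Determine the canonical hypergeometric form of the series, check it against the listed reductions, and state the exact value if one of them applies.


Reduced: x = 1, 2F1, upper = {-\frac{3}{2}, \frac{3}{2}}, lower = {7}, C = 1. Verdict: this is Gauss's theorem I1 (half-integer case) (x = 1; upper {-\frac{3}{2}, \frac{3}{2}} half-integers, c = 7 in the evaluable pattern). Hence: \frac{2097152}{945945} / \pi.

First insight: with t_0 = 1, the running product (C = 1) telescopes to a rising factorial.
Consecutive-term ratio: r(k) = 1 * (k-\frac{3}{2}) (k+\frac{3}{2}) / [(k+7) (k+1)] ; factor over Q: parameters, x = 1, and C = 1.


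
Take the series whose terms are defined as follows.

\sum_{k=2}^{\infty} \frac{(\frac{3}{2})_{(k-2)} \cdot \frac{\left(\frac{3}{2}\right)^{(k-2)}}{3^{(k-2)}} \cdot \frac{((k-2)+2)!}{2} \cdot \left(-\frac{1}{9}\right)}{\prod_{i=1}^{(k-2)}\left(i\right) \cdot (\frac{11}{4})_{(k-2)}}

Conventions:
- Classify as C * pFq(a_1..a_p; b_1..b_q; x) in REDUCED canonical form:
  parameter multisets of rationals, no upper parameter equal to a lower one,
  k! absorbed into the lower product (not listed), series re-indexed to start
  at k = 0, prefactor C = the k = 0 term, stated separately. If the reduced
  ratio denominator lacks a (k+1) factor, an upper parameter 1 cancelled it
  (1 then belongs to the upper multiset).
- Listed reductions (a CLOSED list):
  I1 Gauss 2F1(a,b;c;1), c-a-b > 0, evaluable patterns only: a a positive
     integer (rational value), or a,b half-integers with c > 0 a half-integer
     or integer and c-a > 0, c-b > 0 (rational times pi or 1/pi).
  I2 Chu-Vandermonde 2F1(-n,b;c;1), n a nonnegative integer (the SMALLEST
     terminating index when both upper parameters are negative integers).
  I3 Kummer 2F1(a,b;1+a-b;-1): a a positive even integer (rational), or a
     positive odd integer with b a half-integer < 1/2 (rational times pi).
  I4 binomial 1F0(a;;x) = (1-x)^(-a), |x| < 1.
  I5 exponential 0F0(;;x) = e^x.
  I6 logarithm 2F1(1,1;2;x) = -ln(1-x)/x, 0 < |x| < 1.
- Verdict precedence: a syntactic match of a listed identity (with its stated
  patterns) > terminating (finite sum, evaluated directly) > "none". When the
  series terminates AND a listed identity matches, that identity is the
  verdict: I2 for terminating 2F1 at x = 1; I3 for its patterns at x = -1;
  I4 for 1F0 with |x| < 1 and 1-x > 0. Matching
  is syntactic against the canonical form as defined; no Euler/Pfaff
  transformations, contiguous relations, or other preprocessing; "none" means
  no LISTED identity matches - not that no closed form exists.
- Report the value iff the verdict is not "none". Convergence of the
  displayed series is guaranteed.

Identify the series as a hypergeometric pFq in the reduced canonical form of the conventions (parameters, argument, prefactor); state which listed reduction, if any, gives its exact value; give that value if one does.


Key observation: x = \frac{1}{2} and the factorial ratio (prefactor -1/9) (k+a-1)!/(a-1)! is a rising factorial (a)_k.
Ratio: r(k) = \frac{1}{2} * (k+\frac{3}{2}) (k+3) / [(k+\frac{11}{4}) (k+1)] - rational in k, leading ratio \frac{1}{2}; with t_0 = -\frac{1}{9}, classification follows.

Canonical form: C = -\frac{1}{9} times 2F1 with upper {\frac{3}{2}, 3}, lower {\frac{11}{4}}, x = \frac{1}{2}. Verdict: none (x = \frac{1}{2}): each listed identity misses the multisets {\frac{3}{2}, 3} ; {\frac{11}{4}}.


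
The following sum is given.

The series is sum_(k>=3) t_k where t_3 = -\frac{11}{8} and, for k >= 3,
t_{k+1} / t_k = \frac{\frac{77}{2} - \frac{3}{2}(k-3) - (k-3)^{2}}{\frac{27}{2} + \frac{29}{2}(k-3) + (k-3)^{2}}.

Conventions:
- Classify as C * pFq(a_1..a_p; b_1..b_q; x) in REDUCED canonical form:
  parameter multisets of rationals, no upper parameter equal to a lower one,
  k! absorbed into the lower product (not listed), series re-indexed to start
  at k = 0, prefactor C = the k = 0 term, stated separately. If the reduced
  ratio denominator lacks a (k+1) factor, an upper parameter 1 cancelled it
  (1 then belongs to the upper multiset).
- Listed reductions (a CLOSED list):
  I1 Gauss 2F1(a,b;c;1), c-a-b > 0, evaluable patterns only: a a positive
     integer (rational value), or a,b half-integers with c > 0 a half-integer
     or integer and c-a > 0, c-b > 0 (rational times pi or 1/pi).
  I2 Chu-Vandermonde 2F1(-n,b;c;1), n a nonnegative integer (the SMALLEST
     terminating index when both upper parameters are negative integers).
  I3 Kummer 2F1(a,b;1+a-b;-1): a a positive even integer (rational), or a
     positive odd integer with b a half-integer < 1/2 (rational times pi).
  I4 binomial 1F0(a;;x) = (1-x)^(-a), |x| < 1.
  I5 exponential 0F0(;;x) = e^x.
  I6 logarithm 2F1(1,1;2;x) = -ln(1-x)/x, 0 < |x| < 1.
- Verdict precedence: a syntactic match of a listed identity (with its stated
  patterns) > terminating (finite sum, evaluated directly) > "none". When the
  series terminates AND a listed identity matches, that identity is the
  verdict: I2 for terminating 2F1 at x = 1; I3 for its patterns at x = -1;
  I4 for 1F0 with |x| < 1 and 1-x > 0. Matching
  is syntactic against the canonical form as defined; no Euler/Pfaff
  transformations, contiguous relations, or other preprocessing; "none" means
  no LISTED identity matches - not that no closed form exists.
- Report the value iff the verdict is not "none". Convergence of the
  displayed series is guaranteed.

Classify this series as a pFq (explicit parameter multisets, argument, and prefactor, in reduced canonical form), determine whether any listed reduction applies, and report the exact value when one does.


With C = -\frac{11}{8}: the canonical form is 2F1(-\frac{11}{2}, 7; \frac{27}{2}; -1). Verdict: Kummer's theorem (I3) fires (x = -1; c = \frac{27}{2} equals 1+a-b for upper {-\frac{11}{2}, 7}: listed pattern). Value: \left(-\frac{10225089875}{2147483648}\right) \cdot \pi.

Key observation: x = -1 and the expanded ratio factors over Q; prefactor -11/8, roots give parameters.
Step ratio: r(k) = -1 * (k-\frac{11}{2}) (k+7) / [(k+\frac{27}{2}) (k+1)] - rational in k, leading ratio -1; with t_0 = -\frac{11}{8}, classification follows.


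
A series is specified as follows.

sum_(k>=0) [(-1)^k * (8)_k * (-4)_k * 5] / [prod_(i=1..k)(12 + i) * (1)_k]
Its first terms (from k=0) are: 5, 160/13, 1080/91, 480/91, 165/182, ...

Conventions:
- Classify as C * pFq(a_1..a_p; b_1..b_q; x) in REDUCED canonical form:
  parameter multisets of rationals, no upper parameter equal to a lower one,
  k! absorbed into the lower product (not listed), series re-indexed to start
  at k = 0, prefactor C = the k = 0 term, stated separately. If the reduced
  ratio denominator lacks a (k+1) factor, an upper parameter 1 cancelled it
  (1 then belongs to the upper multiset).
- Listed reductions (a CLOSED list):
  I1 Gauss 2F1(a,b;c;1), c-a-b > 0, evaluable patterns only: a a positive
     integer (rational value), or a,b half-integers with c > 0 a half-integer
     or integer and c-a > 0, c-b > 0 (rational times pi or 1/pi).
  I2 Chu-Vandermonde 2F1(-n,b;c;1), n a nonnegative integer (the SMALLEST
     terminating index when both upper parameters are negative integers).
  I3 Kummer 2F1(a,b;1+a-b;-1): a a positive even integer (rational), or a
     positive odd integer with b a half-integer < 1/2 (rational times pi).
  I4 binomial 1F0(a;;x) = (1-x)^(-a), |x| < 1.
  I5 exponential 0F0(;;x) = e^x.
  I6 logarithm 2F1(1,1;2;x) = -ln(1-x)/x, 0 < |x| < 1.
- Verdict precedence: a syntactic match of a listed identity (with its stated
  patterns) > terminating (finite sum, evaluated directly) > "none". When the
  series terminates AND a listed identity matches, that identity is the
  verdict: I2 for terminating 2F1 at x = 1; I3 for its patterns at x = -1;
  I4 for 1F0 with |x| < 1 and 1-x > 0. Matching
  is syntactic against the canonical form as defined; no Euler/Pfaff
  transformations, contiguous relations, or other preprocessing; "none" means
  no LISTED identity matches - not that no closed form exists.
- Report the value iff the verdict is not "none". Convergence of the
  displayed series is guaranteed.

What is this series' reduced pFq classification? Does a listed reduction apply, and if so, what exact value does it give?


Canonical form: C = 5 times 2F1 with upper {-4, 8}, lower {13}, x = -1. Verdict: Kummer (I3) applies (x = -1; c = 13 equals 1+a-b for upper {-4, 8}: listed pattern). Hence: 495/14.

Key observation: t_0 = 5 here, and (1)_k (prefactor 5) is k! itself.
Step ratio: r(k) = (-1) * (k-4) (k+8) / [(k+13) (k+1)] ; factor over Q: parameters, x = (-1), and C = 5.


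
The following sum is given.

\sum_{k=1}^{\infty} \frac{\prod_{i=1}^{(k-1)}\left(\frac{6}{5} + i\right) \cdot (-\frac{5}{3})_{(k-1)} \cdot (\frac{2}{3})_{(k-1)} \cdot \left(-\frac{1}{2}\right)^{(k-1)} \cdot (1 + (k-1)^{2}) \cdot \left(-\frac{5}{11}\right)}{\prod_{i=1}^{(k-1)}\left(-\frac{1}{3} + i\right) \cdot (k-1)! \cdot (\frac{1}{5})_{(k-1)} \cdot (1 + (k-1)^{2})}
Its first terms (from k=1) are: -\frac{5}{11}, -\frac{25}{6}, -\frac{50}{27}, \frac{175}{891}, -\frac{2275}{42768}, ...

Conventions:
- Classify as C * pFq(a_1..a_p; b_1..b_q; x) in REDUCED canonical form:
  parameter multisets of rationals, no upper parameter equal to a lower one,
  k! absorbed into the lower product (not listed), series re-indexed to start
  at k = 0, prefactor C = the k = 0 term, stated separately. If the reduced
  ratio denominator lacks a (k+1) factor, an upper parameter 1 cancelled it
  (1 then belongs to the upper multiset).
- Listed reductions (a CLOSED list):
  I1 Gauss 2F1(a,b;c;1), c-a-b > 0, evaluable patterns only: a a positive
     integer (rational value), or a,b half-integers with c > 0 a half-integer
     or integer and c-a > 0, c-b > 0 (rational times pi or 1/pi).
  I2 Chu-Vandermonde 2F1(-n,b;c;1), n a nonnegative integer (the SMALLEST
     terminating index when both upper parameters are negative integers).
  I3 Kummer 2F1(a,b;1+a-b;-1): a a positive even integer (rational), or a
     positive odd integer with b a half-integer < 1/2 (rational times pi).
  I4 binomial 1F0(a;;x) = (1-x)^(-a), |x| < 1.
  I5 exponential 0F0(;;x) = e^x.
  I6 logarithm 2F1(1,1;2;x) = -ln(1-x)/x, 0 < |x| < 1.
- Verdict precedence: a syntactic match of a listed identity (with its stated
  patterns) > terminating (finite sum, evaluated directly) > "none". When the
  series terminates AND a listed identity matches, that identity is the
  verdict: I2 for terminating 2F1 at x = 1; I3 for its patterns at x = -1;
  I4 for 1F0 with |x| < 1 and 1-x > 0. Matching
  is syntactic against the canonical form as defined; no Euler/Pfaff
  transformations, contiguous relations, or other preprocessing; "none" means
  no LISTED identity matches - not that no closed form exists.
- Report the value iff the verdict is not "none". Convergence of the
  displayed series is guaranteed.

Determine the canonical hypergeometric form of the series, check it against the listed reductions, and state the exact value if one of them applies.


With C = -\frac{5}{11}: the canonical form is 2F1(-\frac{5}{3}, \frac{11}{5}; \frac{1}{5}; -\frac{1}{2}). Verdict: none - at argument -\frac{1}{2} the multisets {-\frac{5}{3}, \frac{11}{5}} ; {\frac{1}{5}} match no listed identity.

Structural cue: with t_0 = -\frac{5}{11}, the parameter 2/3 appears in both the upper and lower lists and cancels (alongside the other common factor).
Step ratio: r(k) = -\frac{1}{2} * (k-\frac{5}{3}) (k+\frac{11}{5}) / [(k+\frac{1}{5}) (k+1)] - poly over poly, x = -\frac{1}{2} from leading terms; C = -\frac{5}{11} at k = 0.
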